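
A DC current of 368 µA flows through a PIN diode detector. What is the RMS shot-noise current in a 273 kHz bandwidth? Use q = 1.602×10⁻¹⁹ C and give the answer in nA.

I_n = √(2qI·B)
2qI·B = 2 × 1.602×10⁻¹⁹ × 3.68×10⁻⁴ × 2.73×10⁵ = 3.22×10⁻¹⁷ A²
I_n = √(3.22×10⁻¹⁷) = 5.67×10⁻⁹ A = 5.67 nA

5.67 nA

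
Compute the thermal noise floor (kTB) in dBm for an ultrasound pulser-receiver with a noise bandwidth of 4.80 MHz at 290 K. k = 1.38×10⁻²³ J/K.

−107.2 dBm

P_n = kTB = 1.38×10⁻²³ × 290 × 4.80×10⁶ = 1.92×10⁻¹⁴ W
In dBm: 10 log₁₀(1.92×10⁻¹⁴ / 10⁻³) = −107.2 dBm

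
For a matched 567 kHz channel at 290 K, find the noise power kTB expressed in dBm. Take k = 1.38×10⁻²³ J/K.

−116.4 dBm

P_n = kTB = 1.38×10⁻²³ × 290 × 5.67×10⁵ = 2.27×10⁻¹⁵ W
In dBm: 10 log₁₀(2.27×10⁻¹⁵ / 10⁻³) = −116.4 dBm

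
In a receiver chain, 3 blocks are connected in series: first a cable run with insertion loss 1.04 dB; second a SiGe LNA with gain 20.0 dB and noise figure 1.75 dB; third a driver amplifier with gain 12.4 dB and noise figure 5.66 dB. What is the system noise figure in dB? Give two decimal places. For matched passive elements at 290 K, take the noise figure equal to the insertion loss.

2.87 dB

Convert to linear (a loss of L dB is a gain of −L dB): F_i = 10^(NF_i/10), G_i = 10^(G_i,dB/10)
  Stage 1: F_1 = 10^(1.04/10) = 1.271, G_1 = 10^(−1.04/10) = 0.7870
  Stage 2: F_2 = 10^(1.75/10) = 1.496, G_2 = 10^(20.0/10) = 100.0
  Stage 3: F_3 = 10^(5.66/10) = 3.681, G_3 = 10^(12.4/10) = 17.38
Friis cascade:
  F = 1.271 + (1.496 − 1)/0.7870 + (3.681 − 1)/78.70 = 1.935
NF = 10 log₁₀(1.935) = 2.87 dB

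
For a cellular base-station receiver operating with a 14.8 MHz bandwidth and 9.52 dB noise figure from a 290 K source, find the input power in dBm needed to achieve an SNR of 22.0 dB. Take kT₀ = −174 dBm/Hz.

−70.8 dBm

Sensitivity = −174 + 10 log₁₀(B) + NF + SNR_min
= −174 + 71.7 + 9.52 + 22.0
= −70.78 dBm → −70.8 dBm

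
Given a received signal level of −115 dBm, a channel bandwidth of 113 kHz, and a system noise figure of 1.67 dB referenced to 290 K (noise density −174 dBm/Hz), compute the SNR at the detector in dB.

Noise floor: N = −174 + 10 log₁₀(B) + NF
10 log₁₀(1.13×10⁵) = 50.53 dB
N = −174 + 50.53 + 1.67 = −121.80 dBm
SNR = P_sig − N = −115 − (−121.80) = 6.80 dB → 6.8 dB

6.8 dB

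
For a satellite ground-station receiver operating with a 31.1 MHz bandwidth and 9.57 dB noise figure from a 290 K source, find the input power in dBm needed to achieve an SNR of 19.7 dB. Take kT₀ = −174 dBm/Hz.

−69.8 dBm

Sensitivity = −174 + 10 log₁₀(B) + NF + SNR_min
= −174 + 74.93 + 9.57 + 19.7
= −69.80 dBm → −69.8 dBm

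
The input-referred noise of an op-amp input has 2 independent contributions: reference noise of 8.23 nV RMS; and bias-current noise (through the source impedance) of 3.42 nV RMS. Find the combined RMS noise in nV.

Uncorrelated sources add in power (mean-square): V_tot = √(ΣV_i²)
V_tot = √[(8.23×10⁻⁹)² + (3.42×10⁻⁹)²] = 8.91×10⁻⁹ V = 8.91 nV

8.91 nV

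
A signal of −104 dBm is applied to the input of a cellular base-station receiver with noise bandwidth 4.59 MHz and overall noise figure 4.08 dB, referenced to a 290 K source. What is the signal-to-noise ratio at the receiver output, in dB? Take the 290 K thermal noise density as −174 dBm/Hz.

−0.7 dB

Noise floor: N = −174 + 10 log₁₀(B) + NF
10 log₁₀(4.59×10⁶) = 66.62 dB
N = −174 + 66.62 + 4.08 = −103.30 dBm
SNR = P_sig − N = −104 − (−103.30) = −0.70 dB → −0.7 dB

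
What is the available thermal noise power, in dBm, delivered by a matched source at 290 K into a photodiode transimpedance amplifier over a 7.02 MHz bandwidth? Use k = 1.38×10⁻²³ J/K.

−105.5 dBm

P_n = kTB = 1.38×10⁻²³ × 290 × 7.02×10⁶ = 2.81×10⁻¹⁴ W
In dBm: 10 log₁₀(2.81×10⁻¹⁴ / 10⁻³) = −105.5 dBm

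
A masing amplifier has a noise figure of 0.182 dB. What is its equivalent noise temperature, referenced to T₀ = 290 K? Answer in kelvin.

F = 10^(0.182/10) = 1.0428
T_e = (F − 1)·T₀ = (1.0428 − 1) × 290 = 12.4 K

12.4 K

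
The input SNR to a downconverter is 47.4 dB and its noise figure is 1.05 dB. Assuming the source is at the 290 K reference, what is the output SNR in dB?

46.35 dB

By definition F = SNR_in/SNR_out, so in dB: SNR_out = SNR_in − NF
SNR_out = 47.4 − 1.05 = 46.35 dB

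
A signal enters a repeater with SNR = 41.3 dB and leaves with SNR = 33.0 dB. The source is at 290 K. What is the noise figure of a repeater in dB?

NF (dB) = SNR_in(dB) − SNR_out(dB) when the source is at T₀
NF = 41.3 − 33.0 = 8.3 dB

8.3 dB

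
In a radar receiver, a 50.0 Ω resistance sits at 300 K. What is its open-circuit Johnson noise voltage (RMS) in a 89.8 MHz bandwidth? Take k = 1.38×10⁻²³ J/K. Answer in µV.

8.62 µV

V_n = √(4kTRB)
4kTRB = 4 × 1.38×10⁻²³ × 300 × 5.00×10¹ × 8.98×10⁷ = 7.44×10⁻¹¹ V²
V_n = √(7.44×10⁻¹¹) = 8.62×10⁻⁶ V = 8.62 µV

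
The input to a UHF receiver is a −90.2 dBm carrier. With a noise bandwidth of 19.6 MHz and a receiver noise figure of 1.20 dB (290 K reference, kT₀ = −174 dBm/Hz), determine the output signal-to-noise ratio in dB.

Noise floor: N = −174 + 10 log₁₀(B) + NF
10 log₁₀(1.96×10⁷) = 72.92 dB
N = −174 + 72.92 + 1.20 = −99.88 dBm
SNR = P_sig − N = −90.2 − (−99.88) = 9.68 dB → 9.7 dB

9.7 dB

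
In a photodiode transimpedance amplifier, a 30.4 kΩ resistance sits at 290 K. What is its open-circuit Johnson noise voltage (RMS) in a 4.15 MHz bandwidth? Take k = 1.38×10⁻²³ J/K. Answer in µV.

V_n = √(4kTRB)
4kTRB = 4 × 1.38×10⁻²³ × 290 × 3.04×10⁴ × 4.15×10⁶ = 2.02×10⁻⁹ V²
V_n = √(2.02×10⁻⁹) = 4.49×10⁻⁵ V = 44.9 µV

44.9 µV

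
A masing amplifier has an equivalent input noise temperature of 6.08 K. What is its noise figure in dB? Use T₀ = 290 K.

F = 1 + T_e/T₀ = 1 + 6.08/290 = 1.02097
NF = 10 log₁₀(1.02097) = 0.090 dB

0.090 dB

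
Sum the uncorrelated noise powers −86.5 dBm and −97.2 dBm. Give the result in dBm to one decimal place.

Convert to linear, add, convert back:
P₁ = 2.24×10⁻¹² W, P₂ = 1.91×10⁻¹³ W
P_tot = 2.43×10⁻¹² W → 10 log₁₀(P_tot / 10⁻³) = −86.1 dBm

−86.1 dBm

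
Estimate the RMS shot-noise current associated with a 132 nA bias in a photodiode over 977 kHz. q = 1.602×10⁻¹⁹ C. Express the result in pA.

I_n = √(2qI·B)
2qI·B = 2 × 1.602×10⁻¹⁹ × 1.32×10⁻⁷ × 9.77×10⁵ = 4.13×10⁻²⁰ A²
I_n = √(4.13×10⁻²⁰) = 2.03×10⁻¹⁰ A = 203 pA

203 pA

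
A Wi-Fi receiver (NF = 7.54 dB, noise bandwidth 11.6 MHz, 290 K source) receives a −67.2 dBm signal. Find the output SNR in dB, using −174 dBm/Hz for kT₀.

28.6 dB

Noise floor: N = −174 + 10 log₁₀(B) + NF
10 log₁₀(1.16×10⁷) = 70.64 dB
N = −174 + 70.64 + 7.54 = −95.82 dBm
SNR = P_sig − N = −67.2 − (−95.82) = 28.62 dB → 28.6 dB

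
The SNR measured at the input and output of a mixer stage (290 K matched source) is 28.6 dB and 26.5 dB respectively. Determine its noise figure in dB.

2.1 dB

NF (dB) = SNR_in(dB) − SNR_out(dB) when the source is at T₀
NF = 28.6 − 26.5 = 2.1 dB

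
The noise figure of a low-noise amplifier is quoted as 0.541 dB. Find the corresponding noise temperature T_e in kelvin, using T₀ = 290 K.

38.5 K

F = 10^(0.541/10) = 1.13266
T_e = (F − 1)·T₀ = (1.13266 − 1) × 290 = 38.5 K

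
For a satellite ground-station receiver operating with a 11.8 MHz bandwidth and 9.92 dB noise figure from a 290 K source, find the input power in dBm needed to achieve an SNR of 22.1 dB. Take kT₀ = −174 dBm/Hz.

Sensitivity = −174 + 10 log₁₀(B) + NF + SNR_min
= −174 + 70.72 + 9.92 + 22.1
= −71.26 dBm → −71.3 dBm

−71.3 dBm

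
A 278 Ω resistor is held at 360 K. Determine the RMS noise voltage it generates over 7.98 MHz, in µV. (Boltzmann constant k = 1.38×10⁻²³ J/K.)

6.64 µV

V_n = √(4kTRB)
4kTRB = 4 × 1.38×10⁻²³ × 360 × 2.78×10² × 7.98×10⁶ = 4.41×10⁻¹¹ V²
V_n = √(4.41×10⁻¹¹) = 6.64×10⁻⁶ V = 6.64 µV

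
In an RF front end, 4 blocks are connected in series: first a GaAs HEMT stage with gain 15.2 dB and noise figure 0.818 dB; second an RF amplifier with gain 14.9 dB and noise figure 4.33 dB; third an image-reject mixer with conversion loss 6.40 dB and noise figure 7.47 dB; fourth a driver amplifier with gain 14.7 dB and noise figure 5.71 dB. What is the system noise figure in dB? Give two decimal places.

Convert to linear (a loss of L dB is a gain of −L dB): F_i = 10^(NF_i/10), G_i = 10^(G_i,dB/10)
  Stage 1: F_1 = 10^(0.818/10) = 1.207, G_1 = 10^(15.2/10) = 33.11
  Stage 2: F_2 = 10^(4.33/10) = 2.710, G_2 = 10^(14.9/10) = 30.90
  Stage 3: F_3 = 10^(7.47/10) = 5.585, G_3 = 10^(−6.40/10) = 0.2291
  Stage 4: F_4 = 10^(5.71/10) = 3.724, G_4 = 10^(14.7/10) = 29.51
Friis cascade:
  F = 1.207 + (2.710 − 1)/33.11 + (5.585 − 1)/1023 + (3.724 − 1)/234.4 = 1.275
NF = 10 log₁₀(1.275) = 1.06 dB

1.06 dB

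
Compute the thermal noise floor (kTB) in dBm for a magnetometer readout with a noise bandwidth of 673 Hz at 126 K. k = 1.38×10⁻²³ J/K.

P_n = kTB = 1.38×10⁻²³ × 126 × 6.73×10² = 1.17×10⁻¹⁸ W
In dBm: 10 log₁₀(1.17×10⁻¹⁸ / 10⁻³) = −149.3 dBm

−149.3 dBm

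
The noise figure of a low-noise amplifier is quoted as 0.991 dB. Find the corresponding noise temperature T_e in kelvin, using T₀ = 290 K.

F = 10^(0.991/10) = 1.25632
T_e = (F − 1)·T₀ = (1.25632 − 1) × 290 = 74.3 K

74.3 K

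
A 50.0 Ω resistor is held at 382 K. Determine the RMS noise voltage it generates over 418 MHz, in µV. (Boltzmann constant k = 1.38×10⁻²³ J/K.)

21.0 µV

V_n = √(4kTRB)
4kTRB = 4 × 1.38×10⁻²³ × 382 × 5.00×10¹ × 4.18×10⁸ = 4.41×10⁻¹⁰ V²
V_n = √(4.41×10⁻¹⁰) = 2.10×10⁻⁵ V = 21.0 µV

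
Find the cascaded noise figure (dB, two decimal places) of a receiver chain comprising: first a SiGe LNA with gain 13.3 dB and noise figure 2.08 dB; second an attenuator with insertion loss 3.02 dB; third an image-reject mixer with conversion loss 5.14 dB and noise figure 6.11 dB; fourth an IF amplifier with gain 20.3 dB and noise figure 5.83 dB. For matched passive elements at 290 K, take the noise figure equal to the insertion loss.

4.50 dB

Convert to linear (a loss of L dB is a gain of −L dB): F_i = 10^(NF_i/10), G_i = 10^(G_i,dB/10)
  Stage 1: F_1 = 10^(2.08/10) = 1.614, G_1 = 10^(13.3/10) = 21.38
  Stage 2: F_2 = 10^(3.02/10) = 2.004, G_2 = 10^(−3.02/10) = 0.4989
  Stage 3: F_3 = 10^(6.11/10) = 4.083, G_3 = 10^(−5.14/10) = 0.3062
  Stage 4: F_4 = 10^(5.83/10) = 3.828, G_4 = 10^(20.3/10) = 107.2
Friis cascade:
  F = 1.614 + (2.004 − 1)/21.38 + (4.083 − 1)/10.67 + (3.828 − 1)/3.266 = 2.816
NF = 10 log₁₀(2.816) = 4.50 dB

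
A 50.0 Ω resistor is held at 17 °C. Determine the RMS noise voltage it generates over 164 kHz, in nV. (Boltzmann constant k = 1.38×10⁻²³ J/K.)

T = 17 °C + 273.15 = 290.15 K
V_n = √(4kTRB)
4kTRB = 4 × 1.38×10⁻²³ × 290.15 × 5.00×10¹ × 1.64×10⁵ = 1.31×10⁻¹³ V²
V_n = √(1.31×10⁻¹³) = 3.62×10⁻⁷ V = 362 nV

362 nV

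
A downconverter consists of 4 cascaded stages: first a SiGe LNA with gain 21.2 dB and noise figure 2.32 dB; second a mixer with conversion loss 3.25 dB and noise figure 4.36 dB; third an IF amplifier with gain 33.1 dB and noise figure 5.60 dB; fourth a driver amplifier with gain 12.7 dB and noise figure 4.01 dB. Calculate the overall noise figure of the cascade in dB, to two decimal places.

2.46 dB

Convert to linear (a loss of L dB is a gain of −L dB): F_i = 10^(NF_i/10), G_i = 10^(G_i,dB/10)
  Stage 1: F_1 = 10^(2.32/10) = 1.706, G_1 = 10^(21.2/10) = 131.8
  Stage 2: F_2 = 10^(4.36/10) = 2.729, G_2 = 10^(−3.25/10) = 0.4732
  Stage 3: F_3 = 10^(5.60/10) = 3.631, G_3 = 10^(33.1/10) = 2042
  Stage 4: F_4 = 10^(4.01/10) = 2.518, G_4 = 10^(12.7/10) = 18.62
Friis cascade:
  F = 1.706 + (2.729 − 1)/131.8 + (3.631 − 1)/62.37 + (2.518 − 1)/1.274×10⁵ = 1.761
NF = 10 log₁₀(1.761) = 2.46 dB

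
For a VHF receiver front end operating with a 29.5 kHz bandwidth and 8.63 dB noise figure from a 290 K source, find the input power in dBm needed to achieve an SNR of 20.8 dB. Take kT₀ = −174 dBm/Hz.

Sensitivity = −174 + 10 log₁₀(B) + NF + SNR_min
= −174 + 44.7 + 8.63 + 20.8
= −99.87 dBm → −99.9 dBm

−99.9 dBm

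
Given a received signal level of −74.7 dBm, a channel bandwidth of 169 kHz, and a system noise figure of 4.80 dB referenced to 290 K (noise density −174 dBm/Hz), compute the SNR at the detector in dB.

42.2 dB

Noise floor: N = −174 + 10 log₁₀(B) + NF
10 log₁₀(1.69×10⁵) = 52.28 dB
N = −174 + 52.28 + 4.80 = −116.92 dBm
SNR = P_sig − N = −74.7 − (−116.92) = 42.22 dB → 42.2 dB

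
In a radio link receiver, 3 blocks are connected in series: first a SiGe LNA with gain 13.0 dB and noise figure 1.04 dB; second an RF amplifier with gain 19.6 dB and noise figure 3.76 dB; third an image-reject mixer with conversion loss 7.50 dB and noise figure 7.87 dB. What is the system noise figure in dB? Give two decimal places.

Convert to linear (a loss of L dB is a gain of −L dB): F_i = 10^(NF_i/10), G_i = 10^(G_i,dB/10)
  Stage 1: F_1 = 10^(1.04/10) = 1.271, G_1 = 10^(13.0/10) = 19.95
  Stage 2: F_2 = 10^(3.76/10) = 2.377, G_2 = 10^(19.6/10) = 91.20
  Stage 3: F_3 = 10^(7.87/10) = 6.124, G_3 = 10^(−7.50/10) = 0.1778
Friis cascade:
  F = 1.271 + (2.377 − 1)/19.95 + (6.124 − 1)/1820 = 1.342
NF = 10 log₁₀(1.342) = 1.28 dB

1.28 dB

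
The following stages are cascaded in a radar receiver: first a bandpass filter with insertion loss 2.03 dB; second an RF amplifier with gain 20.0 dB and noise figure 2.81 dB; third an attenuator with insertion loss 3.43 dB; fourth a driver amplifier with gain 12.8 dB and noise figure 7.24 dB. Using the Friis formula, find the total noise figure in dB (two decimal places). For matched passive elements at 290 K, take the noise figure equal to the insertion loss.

5.08 dB

Convert to linear (a loss of L dB is a gain of −L dB): F_i = 10^(NF_i/10), G_i = 10^(G_i,dB/10)
  Stage 1: F_1 = 10^(2.03/10) = 1.596, G_1 = 10^(−2.03/10) = 0.6266
  Stage 2: F_2 = 10^(2.81/10) = 1.910, G_2 = 10^(20.0/10) = 100.0
  Stage 3: F_3 = 10^(3.43/10) = 2.203, G_3 = 10^(−3.43/10) = 0.4539
  Stage 4: F_4 = 10^(7.24/10) = 5.297, G_4 = 10^(12.8/10) = 19.05
Friis cascade:
  F = 1.596 + (1.910 − 1)/0.6266 + (2.203 − 1)/62.66 + (5.297 − 1)/28.44 = 3.218
NF = 10 log₁₀(3.218) = 5.08 dB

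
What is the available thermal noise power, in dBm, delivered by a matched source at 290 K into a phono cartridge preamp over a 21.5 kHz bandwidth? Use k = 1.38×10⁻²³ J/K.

P_n = kTB = 1.38×10⁻²³ × 290 × 2.15×10⁴ = 8.60×10⁻¹⁷ W
In dBm: 10 log₁₀(8.60×10⁻¹⁷ / 10⁻³) = −130.7 dBm

−130.7 dBm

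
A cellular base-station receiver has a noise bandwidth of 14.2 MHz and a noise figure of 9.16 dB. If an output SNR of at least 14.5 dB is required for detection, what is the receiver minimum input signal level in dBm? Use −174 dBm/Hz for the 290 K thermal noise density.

Sensitivity = −174 + 10 log₁₀(B) + NF + SNR_min
= −174 + 71.52 + 9.16 + 14.5
= −78.82 dBm → −78.8 dBm

−78.8 dBm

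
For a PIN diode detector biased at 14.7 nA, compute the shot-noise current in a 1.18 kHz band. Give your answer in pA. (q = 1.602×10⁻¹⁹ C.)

I_n = √(2qI·B)
2qI·B = 2 × 1.602×10⁻¹⁹ × 1.47×10⁻⁸ × 1.18×10³ = 5.56×10⁻²⁴ A²
I_n = √(5.56×10⁻²⁴) = 2.36×10⁻¹² A = 2.36 pA

2.36 pA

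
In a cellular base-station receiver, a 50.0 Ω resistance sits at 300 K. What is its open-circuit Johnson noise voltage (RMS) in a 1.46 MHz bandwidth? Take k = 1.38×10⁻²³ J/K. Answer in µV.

1.10 µV

V_n = √(4kTRB)
4kTRB = 4 × 1.38×10⁻²³ × 300 × 5.00×10¹ × 1.46×10⁶ = 1.21×10⁻¹² V²
V_n = √(1.21×10⁻¹²) = 1.10×10⁻⁶ V = 1.10 µV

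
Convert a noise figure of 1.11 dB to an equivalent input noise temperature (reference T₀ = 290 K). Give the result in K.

F = 10^(1.11/10) = 1.29122
T_e = (F − 1)·T₀ = (1.29122 − 1) × 290 = 84.5 K

84.5 K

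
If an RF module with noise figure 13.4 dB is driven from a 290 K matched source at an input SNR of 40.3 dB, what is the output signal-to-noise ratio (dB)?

26.9 dB

By definition F = SNR_in/SNR_out, so in dB: SNR_out = SNR_in − NF
SNR_out = 40.3 − 13.4 = 26.9 dB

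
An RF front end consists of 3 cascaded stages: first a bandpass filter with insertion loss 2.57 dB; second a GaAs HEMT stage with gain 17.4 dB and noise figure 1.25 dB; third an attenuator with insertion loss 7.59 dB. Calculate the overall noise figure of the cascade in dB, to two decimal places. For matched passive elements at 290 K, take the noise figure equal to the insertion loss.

Convert to linear (a loss of L dB is a gain of −L dB): F_i = 10^(NF_i/10), G_i = 10^(G_i,dB/10)
  Stage 1: F_1 = 10^(2.57/10) = 1.807, G_1 = 10^(−2.57/10) = 0.5534
  Stage 2: F_2 = 10^(1.25/10) = 1.334, G_2 = 10^(17.4/10) = 54.95
  Stage 3: F_3 = 10^(7.59/10) = 5.741, G_3 = 10^(−7.59/10) = 0.1742
Friis cascade:
  F = 1.807 + (1.334 − 1)/0.5534 + (5.741 − 1)/30.41 = 2.566
NF = 10 log₁₀(2.566) = 4.09 dB

4.09 dB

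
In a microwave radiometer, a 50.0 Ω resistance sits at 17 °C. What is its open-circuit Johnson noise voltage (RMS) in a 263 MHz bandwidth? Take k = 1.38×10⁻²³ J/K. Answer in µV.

T = 17 °C + 273.15 = 290.15 K
V_n = √(4kTRB)
4kTRB = 4 × 1.38×10⁻²³ × 290.15 × 5.00×10¹ × 2.63×10⁸ = 2.11×10⁻¹⁰ V²
V_n = √(2.11×10⁻¹⁰) = 1.45×10⁻⁵ V = 14.5 µV

14.5 µV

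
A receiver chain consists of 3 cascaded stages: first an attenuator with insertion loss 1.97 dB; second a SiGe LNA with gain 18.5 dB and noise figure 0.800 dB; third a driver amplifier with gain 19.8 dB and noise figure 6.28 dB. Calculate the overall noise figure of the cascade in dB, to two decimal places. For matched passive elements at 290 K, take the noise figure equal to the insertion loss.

2.93 dB

Convert to linear (a loss of L dB is a gain of −L dB): F_i = 10^(NF_i/10), G_i = 10^(G_i,dB/10)
  Stage 1: F_1 = 10^(1.97/10) = 1.574, G_1 = 10^(−1.97/10) = 0.6353
  Stage 2: F_2 = 10^(0.800/10) = 1.202, G_2 = 10^(18.5/10) = 70.79
  Stage 3: F_3 = 10^(6.28/10) = 4.246, G_3 = 10^(19.8/10) = 95.50
Friis cascade:
  F = 1.574 + (1.202 − 1)/0.6353 + (4.246 − 1)/44.98 = 1.965
NF = 10 log₁₀(1.965) = 2.93 dB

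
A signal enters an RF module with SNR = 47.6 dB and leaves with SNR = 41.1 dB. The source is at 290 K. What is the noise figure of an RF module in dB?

6.5 dB

NF (dB) = SNR_in(dB) − SNR_out(dB) when the source is at T₀
NF = 47.6 − 41.1 = 6.5 dB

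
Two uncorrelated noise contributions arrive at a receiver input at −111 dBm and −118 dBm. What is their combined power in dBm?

−110.2 dBm

Convert to linear, add, convert back:
P₁ = 7.94×10⁻¹⁵ W, P₂ = 1.58×10⁻¹⁵ W
P_tot = 9.53×10⁻¹⁵ W → 10 log₁₀(P_tot / 10⁻³) = −110.2 dBm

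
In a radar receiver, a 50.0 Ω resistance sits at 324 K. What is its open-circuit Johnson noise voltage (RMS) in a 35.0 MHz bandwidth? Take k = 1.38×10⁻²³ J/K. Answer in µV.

5.59 µV

V_n = √(4kTRB)
4kTRB = 4 × 1.38×10⁻²³ × 324 × 5.00×10¹ × 3.50×10⁷ = 3.13×10⁻¹¹ V²
V_n = √(3.13×10⁻¹¹) = 5.59×10⁻⁶ V = 5.59 µV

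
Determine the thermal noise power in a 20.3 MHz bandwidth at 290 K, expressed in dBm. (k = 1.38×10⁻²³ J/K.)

−100.9 dBm

P_n = kTB = 1.38×10⁻²³ × 290 × 2.03×10⁷ = 8.12×10⁻¹⁴ W
In dBm: 10 log₁₀(8.12×10⁻¹⁴ / 10⁻³) = −100.9 dBm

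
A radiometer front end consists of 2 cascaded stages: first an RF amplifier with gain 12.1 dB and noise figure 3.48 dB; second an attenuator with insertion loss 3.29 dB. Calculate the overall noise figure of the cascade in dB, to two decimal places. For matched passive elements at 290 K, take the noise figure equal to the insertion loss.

Convert to linear (a loss of L dB is a gain of −L dB): F_i = 10^(NF_i/10), G_i = 10^(G_i,dB/10)
  Stage 1: F_1 = 10^(3.48/10) = 2.228, G_1 = 10^(12.1/10) = 16.22
  Stage 2: F_2 = 10^(3.29/10) = 2.133, G_2 = 10^(−3.29/10) = 0.4688
Friis cascade:
  F = 2.228 + (2.133 − 1)/16.22 = 2.298
NF = 10 log₁₀(2.298) = 3.61 dB

3.61 dB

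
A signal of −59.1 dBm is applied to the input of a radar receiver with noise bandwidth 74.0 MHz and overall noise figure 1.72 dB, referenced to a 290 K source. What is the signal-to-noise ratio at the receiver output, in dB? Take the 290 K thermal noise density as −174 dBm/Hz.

34.5 dB

Noise floor: N = −174 + 10 log₁₀(B) + NF
10 log₁₀(7.40×10⁷) = 78.69 dB
N = −174 + 78.69 + 1.72 = −93.59 dBm
SNR = P_sig − N = −59.1 − (−93.59) = 34.49 dB → 34.5 dB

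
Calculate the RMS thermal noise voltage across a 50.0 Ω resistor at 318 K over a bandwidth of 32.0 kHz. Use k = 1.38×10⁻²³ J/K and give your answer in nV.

V_n = √(4kTRB)
4kTRB = 4 × 1.38×10⁻²³ × 318 × 5.00×10¹ × 3.20×10⁴ = 2.81×10⁻¹⁴ V²
V_n = √(2.81×10⁻¹⁴) = 1.68×10⁻⁷ V = 168 nV

168 nV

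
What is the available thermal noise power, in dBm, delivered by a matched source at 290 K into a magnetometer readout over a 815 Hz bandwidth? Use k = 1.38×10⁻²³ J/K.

−144.9 dBm

P_n = kTB = 1.38×10⁻²³ × 290 × 8.15×10² = 3.26×10⁻¹⁸ W
In dBm: 10 log₁₀(3.26×10⁻¹⁸ / 10⁻³) = −144.9 dBm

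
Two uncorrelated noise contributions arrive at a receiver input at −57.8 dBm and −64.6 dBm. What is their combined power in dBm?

Convert to linear, add, convert back:
P₁ = 1.66×10⁻⁹ W, P₂ = 3.47×10⁻¹⁰ W
P_tot = 2.01×10⁻⁹ W → 10 log₁₀(P_tot / 10⁻³) = −57.0 dBm

−57.0 dBm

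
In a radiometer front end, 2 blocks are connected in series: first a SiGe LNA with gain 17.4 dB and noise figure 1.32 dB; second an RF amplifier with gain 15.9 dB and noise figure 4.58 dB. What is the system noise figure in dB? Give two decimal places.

Convert to linear (a loss of L dB is a gain of −L dB): F_i = 10^(NF_i/10), G_i = 10^(G_i,dB/10)
  Stage 1: F_1 = 10^(1.32/10) = 1.355, G_1 = 10^(17.4/10) = 54.95
  Stage 2: F_2 = 10^(4.58/10) = 2.871, G_2 = 10^(15.9/10) = 38.90
Friis cascade:
  F = 1.355 + (2.871 − 1)/54.95 = 1.389
NF = 10 log₁₀(1.389) = 1.43 dB

1.43 dB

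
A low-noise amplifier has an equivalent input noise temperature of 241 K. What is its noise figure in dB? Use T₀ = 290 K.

F = 1 + T_e/T₀ = 1 + 241/290 = 1.83103
NF = 10 log₁₀(1.83103) = 2.63 dB

2.63 dB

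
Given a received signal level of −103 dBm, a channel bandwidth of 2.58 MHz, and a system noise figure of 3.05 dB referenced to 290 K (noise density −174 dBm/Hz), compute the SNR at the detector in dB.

Noise floor: N = −174 + 10 log₁₀(B) + NF
10 log₁₀(2.58×10⁶) = 64.12 dB
N = −174 + 64.12 + 3.05 = −106.83 dBm
SNR = P_sig − N = −103 − (−106.83) = 3.83 dB → 3.8 dB

3.8 dB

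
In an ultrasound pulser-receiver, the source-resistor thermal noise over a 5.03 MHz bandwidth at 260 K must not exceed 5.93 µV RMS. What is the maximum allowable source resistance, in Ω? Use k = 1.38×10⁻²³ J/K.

487 Ω

Johnson–Nyquist: V_n = √(4kTRB) ⇒ R = V_n² / (4kTB)
4kTB = 4 × 1.38×10⁻²³ × 260 × 5.03×10⁶ = 7.22×10⁻¹⁴
R = (5.93×10⁻⁶)² / 7.22×10⁻¹⁴ = 4.87×10² Ω = 487 Ω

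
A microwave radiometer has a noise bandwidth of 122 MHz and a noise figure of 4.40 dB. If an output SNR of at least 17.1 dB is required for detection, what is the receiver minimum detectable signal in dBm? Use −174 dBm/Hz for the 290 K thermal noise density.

Sensitivity = −174 + 10 log₁₀(B) + NF + SNR_min
= −174 + 80.86 + 4.40 + 17.1
= −71.64 dBm → −71.6 dBm

−71.6 dBm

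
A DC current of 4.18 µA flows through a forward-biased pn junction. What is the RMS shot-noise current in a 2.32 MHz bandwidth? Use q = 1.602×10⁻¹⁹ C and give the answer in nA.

1.76 nA

I_n = √(2qI·B)
2qI·B = 2 × 1.602×10⁻¹⁹ × 4.18×10⁻⁶ × 2.32×10⁶ = 3.11×10⁻¹⁸ A²
I_n = √(3.11×10⁻¹⁸) = 1.76×10⁻⁹ A = 1.76 nA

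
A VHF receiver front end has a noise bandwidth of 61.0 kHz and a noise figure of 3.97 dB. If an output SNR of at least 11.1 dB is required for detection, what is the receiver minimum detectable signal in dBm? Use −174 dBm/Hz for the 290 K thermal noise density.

−111.1 dBm

Sensitivity = −174 + 10 log₁₀(B) + NF + SNR_min
= −174 + 47.85 + 3.97 + 11.1
= −111.08 dBm → −111.1 dBm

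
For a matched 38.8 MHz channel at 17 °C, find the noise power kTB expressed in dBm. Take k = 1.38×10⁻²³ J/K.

−98.1 dBm

T = 17 °C + 273.15 = 290.15 K
P_n = kTB = 1.38×10⁻²³ × 290.15 × 3.88×10⁷ = 1.55×10⁻¹³ W
In dBm: 10 log₁₀(1.55×10⁻¹³ / 10⁻³) = −98.1 dBm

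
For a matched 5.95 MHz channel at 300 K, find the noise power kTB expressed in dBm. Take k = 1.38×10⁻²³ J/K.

P_n = kTB = 1.38×10⁻²³ × 300 × 5.95×10⁶ = 2.46×10⁻¹⁴ W
In dBm: 10 log₁₀(2.46×10⁻¹⁴ / 10⁻³) = −106.1 dBm

−106.1 dBm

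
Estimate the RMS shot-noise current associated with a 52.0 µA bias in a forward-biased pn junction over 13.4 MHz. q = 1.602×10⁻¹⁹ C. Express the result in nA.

I_n = √(2qI·B)
2qI·B = 2 × 1.602×10⁻¹⁹ × 5.20×10⁻⁵ × 1.34×10⁷ = 2.23×10⁻¹⁶ A²
I_n = √(2.23×10⁻¹⁶) = 1.49×10⁻⁸ A = 14.9 nA

14.9 nA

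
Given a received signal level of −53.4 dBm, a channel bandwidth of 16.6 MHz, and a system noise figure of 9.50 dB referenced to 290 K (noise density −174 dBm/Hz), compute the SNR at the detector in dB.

Noise floor: N = −174 + 10 log₁₀(B) + NF
10 log₁₀(1.66×10⁷) = 72.2 dB
N = −174 + 72.2 + 9.50 = −92.30 dBm
SNR = P_sig − N = −53.4 − (−92.30) = 38.90 dB → 38.9 dB

38.9 dB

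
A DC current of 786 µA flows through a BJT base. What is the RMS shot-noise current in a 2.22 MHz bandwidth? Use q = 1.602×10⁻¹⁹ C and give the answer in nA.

I_n = √(2qI·B)
2qI·B = 2 × 1.602×10⁻¹⁹ × 7.86×10⁻⁴ × 2.22×10⁶ = 5.59×10⁻¹⁶ A²
I_n = √(5.59×10⁻¹⁶) = 2.36×10⁻⁸ A = 23.6 nA

23.6 nA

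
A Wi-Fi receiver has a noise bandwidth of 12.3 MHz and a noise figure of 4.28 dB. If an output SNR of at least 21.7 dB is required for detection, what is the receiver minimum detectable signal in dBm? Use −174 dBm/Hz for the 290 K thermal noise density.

Sensitivity = −174 + 10 log₁₀(B) + NF + SNR_min
= −174 + 70.9 + 4.28 + 21.7
= −77.12 dBm → −77.1 dBm

−77.1 dBm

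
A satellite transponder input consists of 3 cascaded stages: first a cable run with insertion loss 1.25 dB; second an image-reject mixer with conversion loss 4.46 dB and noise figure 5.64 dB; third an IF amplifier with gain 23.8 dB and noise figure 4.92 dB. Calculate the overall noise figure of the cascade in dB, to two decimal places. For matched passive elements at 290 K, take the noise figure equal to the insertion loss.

Convert to linear (a loss of L dB is a gain of −L dB): F_i = 10^(NF_i/10), G_i = 10^(G_i,dB/10)
  Stage 1: F_1 = 10^(1.25/10) = 1.334, G_1 = 10^(−1.25/10) = 0.7499
  Stage 2: F_2 = 10^(5.64/10) = 3.664, G_2 = 10^(−4.46/10) = 0.3581
  Stage 3: F_3 = 10^(4.92/10) = 3.105, G_3 = 10^(23.8/10) = 239.9
Friis cascade:
  F = 1.334 + (3.664 − 1)/0.7499 + (3.105 − 1)/0.2685 = 12.72
NF = 10 log₁₀(12.72) = 11.05 dB

11.05 dB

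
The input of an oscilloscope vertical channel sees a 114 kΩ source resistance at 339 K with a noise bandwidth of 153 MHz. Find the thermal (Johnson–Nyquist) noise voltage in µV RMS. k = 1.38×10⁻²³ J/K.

571 µV

V_n = √(4kTRB)
4kTRB = 4 × 1.38×10⁻²³ × 339 × 1.14×10⁵ × 1.53×10⁸ = 3.26×10⁻⁷ V²
V_n = √(3.26×10⁻⁷) = 5.71×10⁻⁴ V = 571 µV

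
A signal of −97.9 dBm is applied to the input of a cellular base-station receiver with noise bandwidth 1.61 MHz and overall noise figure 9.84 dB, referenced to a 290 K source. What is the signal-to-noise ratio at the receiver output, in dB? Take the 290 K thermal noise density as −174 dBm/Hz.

4.2 dB

Noise floor: N = −174 + 10 log₁₀(B) + NF
10 log₁₀(1.61×10⁶) = 62.07 dB
N = −174 + 62.07 + 9.84 = −102.09 dBm
SNR = P_sig − N = −97.9 − (−102.09) = 4.19 dB → 4.2 dB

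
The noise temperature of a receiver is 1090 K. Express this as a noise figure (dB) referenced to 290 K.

F = 1 + T_e/T₀ = 1 + 1090/290 = 4.75862
NF = 10 log₁₀(4.75862) = 6.77 dB

6.77 dB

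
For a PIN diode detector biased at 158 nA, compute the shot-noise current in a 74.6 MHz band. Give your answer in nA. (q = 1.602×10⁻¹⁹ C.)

I_n = √(2qI·B)
2qI·B = 2 × 1.602×10⁻¹⁹ × 1.58×10⁻⁷ × 7.46×10⁷ = 3.78×10⁻¹⁸ A²
I_n = √(3.78×10⁻¹⁸) = 1.94×10⁻⁹ A = 1.94 nA

1.94 nA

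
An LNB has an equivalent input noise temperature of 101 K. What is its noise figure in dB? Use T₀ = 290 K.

1.30 dB

F = 1 + T_e/T₀ = 1 + 101/290 = 1.34828
NF = 10 log₁₀(1.34828) = 1.30 dB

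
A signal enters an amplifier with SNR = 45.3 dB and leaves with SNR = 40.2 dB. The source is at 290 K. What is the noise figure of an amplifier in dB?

5.1 dB

NF (dB) = SNR_in(dB) − SNR_out(dB) when the source is at T₀
NF = 45.3 − 40.2 = 5.1 dB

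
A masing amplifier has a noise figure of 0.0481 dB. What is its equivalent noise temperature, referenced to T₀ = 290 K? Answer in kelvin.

3.23 K

F = 10^(0.0481/10) = 1.01114
T_e = (F − 1)·T₀ = (1.01114 − 1) × 290 = 3.23 K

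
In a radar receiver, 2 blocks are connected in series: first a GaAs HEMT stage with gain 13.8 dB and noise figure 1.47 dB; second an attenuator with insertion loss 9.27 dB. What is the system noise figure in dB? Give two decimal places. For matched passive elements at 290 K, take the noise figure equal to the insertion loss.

2.34 dB

Convert to linear (a loss of L dB is a gain of −L dB): F_i = 10^(NF_i/10), G_i = 10^(G_i,dB/10)
  Stage 1: F_1 = 10^(1.47/10) = 1.403, G_1 = 10^(13.8/10) = 23.99
  Stage 2: F_2 = 10^(9.27/10) = 8.453, G_2 = 10^(−9.27/10) = 0.1183
Friis cascade:
  F = 1.403 + (8.453 − 1)/23.99 = 1.713
NF = 10 log₁₀(1.713) = 2.34 dB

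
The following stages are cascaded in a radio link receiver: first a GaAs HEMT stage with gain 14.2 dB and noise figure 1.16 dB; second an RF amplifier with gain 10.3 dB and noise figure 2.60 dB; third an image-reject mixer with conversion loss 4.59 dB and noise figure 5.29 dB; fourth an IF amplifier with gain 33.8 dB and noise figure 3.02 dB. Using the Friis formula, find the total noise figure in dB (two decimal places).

1.32 dB

Convert to linear (a loss of L dB is a gain of −L dB): F_i = 10^(NF_i/10), G_i = 10^(G_i,dB/10)
  Stage 1: F_1 = 10^(1.16/10) = 1.306, G_1 = 10^(14.2/10) = 26.30
  Stage 2: F_2 = 10^(2.60/10) = 1.820, G_2 = 10^(10.3/10) = 10.72
  Stage 3: F_3 = 10^(5.29/10) = 3.381, G_3 = 10^(−4.59/10) = 0.3475
  Stage 4: F_4 = 10^(3.02/10) = 2.004, G_4 = 10^(33.8/10) = 2399
Friis cascade:
  F = 1.306 + (1.820 − 1)/26.30 + (3.381 − 1)/281.8 + (2.004 − 1)/97.95 = 1.356
NF = 10 log₁₀(1.356) = 1.32 dB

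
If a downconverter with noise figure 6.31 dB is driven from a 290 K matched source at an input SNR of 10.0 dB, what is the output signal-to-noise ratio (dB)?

By definition F = SNR_in/SNR_out, so in dB: SNR_out = SNR_in − NF
SNR_out = 10.0 − 6.31 = 3.69 dB

3.69 dB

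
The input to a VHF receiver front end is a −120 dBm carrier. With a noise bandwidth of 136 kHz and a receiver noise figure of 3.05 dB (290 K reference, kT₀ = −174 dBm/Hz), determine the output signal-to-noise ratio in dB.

Noise floor: N = −174 + 10 log₁₀(B) + NF
10 log₁₀(1.36×10⁵) = 51.34 dB
N = −174 + 51.34 + 3.05 = −119.61 dBm
SNR = P_sig − N = −120 − (−119.61) = −0.39 dB → −0.4 dB

−0.4 dB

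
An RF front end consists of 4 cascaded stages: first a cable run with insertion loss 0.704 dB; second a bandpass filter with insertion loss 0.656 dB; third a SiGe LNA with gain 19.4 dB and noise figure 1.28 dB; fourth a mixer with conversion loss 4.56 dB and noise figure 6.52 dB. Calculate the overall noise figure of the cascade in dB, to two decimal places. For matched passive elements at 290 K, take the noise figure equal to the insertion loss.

Convert to linear (a loss of L dB is a gain of −L dB): F_i = 10^(NF_i/10), G_i = 10^(G_i,dB/10)
  Stage 1: F_1 = 10^(0.704/10) = 1.176, G_1 = 10^(−0.704/10) = 0.8504
  Stage 2: F_2 = 10^(0.656/10) = 1.163, G_2 = 10^(−0.656/10) = 0.8598
  Stage 3: F_3 = 10^(1.28/10) = 1.343, G_3 = 10^(19.4/10) = 87.10
  Stage 4: F_4 = 10^(6.52/10) = 4.487, G_4 = 10^(−4.56/10) = 0.3499
Friis cascade:
  F = 1.176 + (1.163 − 1)/0.8504 + (1.343 − 1)/0.7311 + (4.487 − 1)/63.68 = 1.891
NF = 10 log₁₀(1.891) = 2.77 dB

2.77 dB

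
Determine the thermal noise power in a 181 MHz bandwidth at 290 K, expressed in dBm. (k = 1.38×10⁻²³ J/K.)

−91.4 dBm

P_n = kTB = 1.38×10⁻²³ × 290 × 1.81×10⁸ = 7.24×10⁻¹³ W
In dBm: 10 log₁₀(7.24×10⁻¹³ / 10⁻³) = −91.4 dBm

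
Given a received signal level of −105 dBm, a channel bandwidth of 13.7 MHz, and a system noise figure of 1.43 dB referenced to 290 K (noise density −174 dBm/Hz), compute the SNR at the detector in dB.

−3.8 dB

Noise floor: N = −174 + 10 log₁₀(B) + NF
10 log₁₀(1.37×10⁷) = 71.37 dB
N = −174 + 71.37 + 1.43 = −101.20 dBm
SNR = P_sig − N = −105 − (−101.20) = −3.80 dB → −3.8 dB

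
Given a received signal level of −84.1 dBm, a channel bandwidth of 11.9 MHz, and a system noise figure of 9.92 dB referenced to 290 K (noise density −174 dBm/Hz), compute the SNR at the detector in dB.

Noise floor: N = −174 + 10 log₁₀(B) + NF
10 log₁₀(1.19×10⁷) = 70.76 dB
N = −174 + 70.76 + 9.92 = −93.32 dBm
SNR = P_sig − N = −84.1 − (−93.32) = 9.22 dB → 9.2 dB

9.2 dB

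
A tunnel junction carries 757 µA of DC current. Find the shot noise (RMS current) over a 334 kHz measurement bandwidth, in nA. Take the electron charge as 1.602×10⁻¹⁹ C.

9.00 nA

I_n = √(2qI·B)
2qI·B = 2 × 1.602×10⁻¹⁹ × 7.57×10⁻⁴ × 3.34×10⁵ = 8.10×10⁻¹⁷ A²
I_n = √(8.10×10⁻¹⁷) = 9.00×10⁻⁹ A = 9.00 nA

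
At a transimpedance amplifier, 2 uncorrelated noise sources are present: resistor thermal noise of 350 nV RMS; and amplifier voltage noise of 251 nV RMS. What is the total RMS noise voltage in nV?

Uncorrelated sources add in power (mean-square): V_tot = √(ΣV_i²)
V_tot = √[(3.50×10⁻⁷)² + (2.51×10⁻⁷)²] = 4.31×10⁻⁷ V = 431 nV

431 nV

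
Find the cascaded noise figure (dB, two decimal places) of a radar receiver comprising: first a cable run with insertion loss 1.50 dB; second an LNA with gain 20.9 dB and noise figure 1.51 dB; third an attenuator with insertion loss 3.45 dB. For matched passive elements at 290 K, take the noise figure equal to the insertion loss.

3.04 dB

Convert to linear (a loss of L dB is a gain of −L dB): F_i = 10^(NF_i/10), G_i = 10^(G_i,dB/10)
  Stage 1: F_1 = 10^(1.50/10) = 1.413, G_1 = 10^(−1.50/10) = 0.7079
  Stage 2: F_2 = 10^(1.51/10) = 1.416, G_2 = 10^(20.9/10) = 123.0
  Stage 3: F_3 = 10^(3.45/10) = 2.213, G_3 = 10^(−3.45/10) = 0.4519
Friis cascade:
  F = 1.413 + (1.416 − 1)/0.7079 + (2.213 − 1)/87.10 = 2.014
NF = 10 log₁₀(2.014) = 3.04 dB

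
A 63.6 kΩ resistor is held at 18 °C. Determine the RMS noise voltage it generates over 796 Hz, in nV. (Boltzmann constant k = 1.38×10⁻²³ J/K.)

T = 18 °C + 273.15 = 291.15 K
V_n = √(4kTRB)
4kTRB = 4 × 1.38×10⁻²³ × 291.15 × 6.36×10⁴ × 7.96×10² = 8.14×10⁻¹³ V²
V_n = √(8.14×10⁻¹³) = 9.02×10⁻⁷ V = 902 nV

902 nV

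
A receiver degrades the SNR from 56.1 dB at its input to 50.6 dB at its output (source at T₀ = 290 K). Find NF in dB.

NF (dB) = SNR_in(dB) − SNR_out(dB) when the source is at T₀
NF = 56.1 − 50.6 = 5.5 dB

5.5 dB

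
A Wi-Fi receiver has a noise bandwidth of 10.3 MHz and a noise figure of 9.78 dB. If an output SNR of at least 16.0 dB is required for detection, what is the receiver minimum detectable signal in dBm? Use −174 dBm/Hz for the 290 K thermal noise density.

Sensitivity = −174 + 10 log₁₀(B) + NF + SNR_min
= −174 + 70.13 + 9.78 + 16.0
= −78.09 dBm → −78.1 dBm

−78.1 dBm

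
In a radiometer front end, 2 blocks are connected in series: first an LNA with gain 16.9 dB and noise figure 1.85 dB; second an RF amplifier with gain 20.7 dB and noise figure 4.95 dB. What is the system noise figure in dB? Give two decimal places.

1.97 dB

Convert to linear (a loss of L dB is a gain of −L dB): F_i = 10^(NF_i/10), G_i = 10^(G_i,dB/10)
  Stage 1: F_1 = 10^(1.85/10) = 1.531, G_1 = 10^(16.9/10) = 48.98
  Stage 2: F_2 = 10^(4.95/10) = 3.126, G_2 = 10^(20.7/10) = 117.5
Friis cascade:
  F = 1.531 + (3.126 − 1)/48.98 = 1.574
NF = 10 log₁₀(1.574) = 1.97 dB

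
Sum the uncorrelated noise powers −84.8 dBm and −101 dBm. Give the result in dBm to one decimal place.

−84.7 dBm

Convert to linear, add, convert back:
P₁ = 3.31×10⁻¹² W, P₂ = 7.94×10⁻¹⁴ W
P_tot = 3.39×10⁻¹² W → 10 log₁₀(P_tot / 10⁻³) = −84.7 dBm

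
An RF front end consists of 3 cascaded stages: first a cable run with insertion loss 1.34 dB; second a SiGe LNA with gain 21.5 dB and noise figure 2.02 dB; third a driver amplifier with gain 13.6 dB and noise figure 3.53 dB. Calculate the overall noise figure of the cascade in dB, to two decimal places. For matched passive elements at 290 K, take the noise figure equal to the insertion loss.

Convert to linear (a loss of L dB is a gain of −L dB): F_i = 10^(NF_i/10), G_i = 10^(G_i,dB/10)
  Stage 1: F_1 = 10^(1.34/10) = 1.361, G_1 = 10^(−1.34/10) = 0.7345
  Stage 2: F_2 = 10^(2.02/10) = 1.592, G_2 = 10^(21.5/10) = 141.3
  Stage 3: F_3 = 10^(3.53/10) = 2.254, G_3 = 10^(13.6/10) = 22.91
Friis cascade:
  F = 1.361 + (1.592 − 1)/0.7345 + (2.254 − 1)/103.8 = 2.180
NF = 10 log₁₀(2.180) = 3.38 dB

3.38 dB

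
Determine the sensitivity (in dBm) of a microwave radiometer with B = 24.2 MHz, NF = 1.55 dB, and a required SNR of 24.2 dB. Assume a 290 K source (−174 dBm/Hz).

−74.4 dBm

Sensitivity = −174 + 10 log₁₀(B) + NF + SNR_min
= −174 + 73.84 + 1.55 + 24.2
= −74.41 dBm → −74.4 dBm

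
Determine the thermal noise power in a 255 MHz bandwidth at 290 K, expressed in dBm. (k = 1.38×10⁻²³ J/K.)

−89.9 dBm

P_n = kTB = 1.38×10⁻²³ × 290 × 2.55×10⁸ = 1.02×10⁻¹² W
In dBm: 10 log₁₀(1.02×10⁻¹² / 10⁻³) = −89.9 dBm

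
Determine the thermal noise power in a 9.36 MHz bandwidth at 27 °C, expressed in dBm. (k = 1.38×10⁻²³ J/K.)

−104.1 dBm

T = 27 °C + 273.15 = 300.15 K
P_n = kTB = 1.38×10⁻²³ × 300.15 × 9.36×10⁶ = 3.88×10⁻¹⁴ W
In dBm: 10 log₁₀(3.88×10⁻¹⁴ / 10⁻³) = −104.1 dBm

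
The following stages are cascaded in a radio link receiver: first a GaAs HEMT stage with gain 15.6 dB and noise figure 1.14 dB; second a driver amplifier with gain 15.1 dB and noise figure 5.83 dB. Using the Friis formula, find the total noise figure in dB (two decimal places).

1.39 dB

Convert to linear (a loss of L dB is a gain of −L dB): F_i = 10^(NF_i/10), G_i = 10^(G_i,dB/10)
  Stage 1: F_1 = 10^(1.14/10) = 1.300, G_1 = 10^(15.6/10) = 36.31
  Stage 2: F_2 = 10^(5.83/10) = 3.828, G_2 = 10^(15.1/10) = 32.36
Friis cascade:
  F = 1.300 + (3.828 − 1)/36.31 = 1.378
NF = 10 log₁₀(1.378) = 1.39 dB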